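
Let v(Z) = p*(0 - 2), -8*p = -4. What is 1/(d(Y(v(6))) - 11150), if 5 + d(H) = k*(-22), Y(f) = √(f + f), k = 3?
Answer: -1/11221 ≈ -8.9119e-5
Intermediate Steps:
p = ½ (p = -⅛*(-4) = ½ ≈ 0.50000)
v(Z) = -1 (v(Z) = (0 - 2)/2 = (½)*(-2) = -1)
Y(f) = √2*√f (Y(f) = √(2*f) = √2*√f)
d(H) = -71 (d(H) = -5 + 3*(-22) = -5 - 66 = -71)
1/(d(Y(v(6))) - 11150) = 1/(-71 - 11150) = 1/(-11221) = -1/11221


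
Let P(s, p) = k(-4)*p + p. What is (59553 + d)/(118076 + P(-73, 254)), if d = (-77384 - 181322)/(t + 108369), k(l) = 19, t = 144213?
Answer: 3760439285/7776747198 ≈ 0.48355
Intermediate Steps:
d = -129353/126291 (d = (-77384 - 181322)/(144213 + 108369) = -258706/252582 = -258706*1/252582 = -129353/126291 ≈ -1.0242)
P(s, p) = 20*p (P(s, p) = 19*p + p = 20*p)
(59553 + d)/(118076 + P(-73, 254)) = (59553 - 129353/126291)/(118076 + 20*254) = 7520878570/(126291*(118076 + 5080)) = (7520878570/126291)/123156 = (7520878570/126291)*(1/123156) = 3760439285/7776747198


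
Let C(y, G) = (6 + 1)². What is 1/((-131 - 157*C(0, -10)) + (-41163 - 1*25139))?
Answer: -1/74126 ≈ -1.3491e-5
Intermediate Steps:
C(y, G) = 49 (C(y, G) = 7² = 49)
1/((-131 - 157*C(0, -10)) + (-41163 - 1*25139)) = 1/((-131 - 157*49) + (-41163 - 1*25139)) = 1/((-131 - 7693) + (-41163 - 25139)) = 1/(-7824 - 66302) = 1/(-74126) = -1/74126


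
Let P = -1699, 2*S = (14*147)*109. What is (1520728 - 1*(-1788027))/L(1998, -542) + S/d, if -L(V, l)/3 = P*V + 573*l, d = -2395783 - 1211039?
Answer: 197914153379/742437858672 ≈ 0.26657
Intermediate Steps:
S = 112161 (S = ((14*147)*109)/2 = (2058*109)/2 = (1/2)*224322 = 112161)
d = -3606822
L(V, l) = -1719*l + 5097*V (L(V, l) = -3*(-1699*V + 573*l) = -1719*l + 5097*V)
(1520728 - 1*(-1788027))/L(1998, -542) + S/d = (1520728 - 1*(-1788027))/(-1719*(-542) + 5097*1998) + 112161/(-3606822) = (1520728 + 1788027)/(931698 + 10183806) + 112161*(-1/3606822) = 3308755/11115504 - 37387/1202274 = 197914153379/742437858672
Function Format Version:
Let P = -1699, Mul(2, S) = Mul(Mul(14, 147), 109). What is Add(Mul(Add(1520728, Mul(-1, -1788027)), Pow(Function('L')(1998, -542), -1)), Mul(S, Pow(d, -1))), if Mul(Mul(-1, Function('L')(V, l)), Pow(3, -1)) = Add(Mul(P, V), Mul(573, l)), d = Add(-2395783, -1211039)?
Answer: Rational(197914153379, 742437858672) ≈ 0.26657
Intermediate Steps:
S = 112161 (S = Mul(Rational(1, 2), Mul(Mul(14, 147), 109)) = Mul(Rational(1, 2), Mul(2058, 109)) = Mul(Rational(1, 2), 224322) = 112161)
d = -3606822
Function('L')(V, l) = Add(Mul(-1719, l), Mul(5097, V)) (Function('L')(V, l) = Mul(-3, Add(Mul(-1699, V), Mul(573, l))) = Add(Mul(-1719, l), Mul(5097, V)))
Add(Mul(Add(1520728, Mul(-1, -1788027)), Pow(Function('L')(1998, -542), -1)), Mul(S, Pow(d, -1))) = Add(Mul(Add(1520728, Mul(-1, -1788027)), Pow(Add(Mul(-1719, -542), Mul(5097, 1998)), -1)), Mul(112161, Pow(-3606822, -1))) = Add(Mul(Add(1520728, 1788027), Pow(Add(931698, 10183806), -1)), Mul(112161, Rational(-1, 3606822))) = Add(Mul(3308755, Pow(11115504, -1)), Rational(-37387, 1202274)) = Add(Mul(3308755, Rational(1, 11115504)), Rational(-37387, 1202274)) = Add(Rational(3308755, 11115504), Rational(-37387, 1202274)) = Rational(197914153379, 742437858672)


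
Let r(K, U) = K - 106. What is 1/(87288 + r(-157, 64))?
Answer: 1/87025 ≈ 1.1491e-5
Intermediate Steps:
r(K, U) = -106 + K
1/(87288 + r(-157, 64)) = 1/(87288 + (-106 - 157)) = 1/(87288 - 263) = 1/87025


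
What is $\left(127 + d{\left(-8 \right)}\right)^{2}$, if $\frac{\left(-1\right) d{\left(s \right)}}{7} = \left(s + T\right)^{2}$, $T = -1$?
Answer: $193600$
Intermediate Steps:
$d{\left(s \right)} = - 7 \left(-1 + s\right)^{2}$ ($d{\left(s \right)} = - 7 \left(s - 1\right)^{2} = - 7 \left(-1 + s\right)^{2}$)
$\left(127 + d{\left(-8 \right)}\right)^{2} = \left(127 - 7 \left(-1 - 8\right)^{2}\right)^{2} = \left(127 - 7 \left(-9\right)^{2}\right)^{2} = \left(127 - 567\right)^{2} = \left(-440\right)^{2} = 193600$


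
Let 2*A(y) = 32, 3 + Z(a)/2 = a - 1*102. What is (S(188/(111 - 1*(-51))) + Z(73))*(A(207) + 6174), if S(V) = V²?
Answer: -2544510920/6561 ≈ -3.8782e+5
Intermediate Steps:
Z(a) = -210 + 2*a (Z(a) = -6 + 2*(a - 1*102) = -6 + 2*(a - 102) = -6 + 2*(-102 + a) = -6 + (-204 + 2*a) = -210 + 2*a)
A(y) = 16 (A(y) = (½)*32 = 16)
(S(188/(111 - 1*(-51))) + Z(73))*(A(207) + 6174) = ((188/(111 - 1*(-51)))² + (-210 + 2*73))*(16 + 6174) = ((188/(111 + 51))² + (-210 + 146))*6190 = ((188/162)² - 64)*6190 = ((188*(1/162))² - 64)*6190 = ((94/81)² - 64)*6190 = (8836/6561 - 64)*6190 = -411068/6561*6190 = -2544510920/6561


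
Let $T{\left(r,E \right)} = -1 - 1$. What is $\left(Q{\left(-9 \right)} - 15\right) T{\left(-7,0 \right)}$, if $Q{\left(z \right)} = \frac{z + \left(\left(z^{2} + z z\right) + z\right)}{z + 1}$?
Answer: $66$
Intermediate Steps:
$T{\left(r,E \right)} = -2$ ($T{\left(r,E \right)} = -1 - 1 = -2$)
$Q{\left(z \right)} = \frac{2 z + 2 z^{2}}{1 + z}$ ($Q{\left(z \right)} = \frac{z + \left(\left(z^{2} + z^{2}\right) + z\right)}{1 + z} = \frac{z + \left(2 z^{2} + z\right)}{1 + z} = \frac{z + \left(z + 2 z^{2}\right)}{1 + z} = \frac{2 z + 2 z^{2}}{1 + z}$)
$\left(Q{\left(-9 \right)} - 15\right) T{\left(-7,0 \right)} = \left(2 \left(-9\right) - 15\right) \left(-2\right) = \left(-18 - 15\right) \left(-2\right) = \left(-33\right) \left(-2\right) = 66$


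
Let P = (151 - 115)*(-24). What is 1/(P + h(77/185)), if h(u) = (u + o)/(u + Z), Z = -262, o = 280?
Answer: -48393/41863429 ≈ -0.0011560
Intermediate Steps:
P = -864 (P = 36*(-24) = -864)
h(u) = (280 + u)/(-262 + u) (h(u) = (u + 280)/(u - 262) = (280 + u)/(-262 + u))
1/(P + h(77/185)) = 1/(-864 + (280 + 77/185)/(-262 + 77/185)) = 1/(-864 + (51877/185)/(-48393/185)) = 1/(-864 - 185/48393*51877/185) = 1/(-864 - 51877/48393) = 1/(-41863429/48393) = -48393/41863429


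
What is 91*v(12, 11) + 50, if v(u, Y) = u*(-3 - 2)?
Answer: -5410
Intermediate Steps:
v(u, Y) = -5*u (v(u, Y) = u*(-5) = -5*u)
91*v(12, 11) + 50 = 91*(-5*12) + 50 = 91*(-60) + 50 = -5460 + 50 = -5410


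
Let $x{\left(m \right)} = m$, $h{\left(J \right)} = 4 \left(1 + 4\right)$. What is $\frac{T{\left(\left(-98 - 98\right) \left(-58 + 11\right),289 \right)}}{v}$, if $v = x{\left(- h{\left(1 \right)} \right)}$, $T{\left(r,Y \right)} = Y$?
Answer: $- \frac{289}{20} \approx -14.45$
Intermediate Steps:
$h{\left(J \right)} = 20$ ($h{\left(J \right)} = 4 \cdot 5 = 20$)
$v = -20$ ($v = \left(-1\right) 20 = -20$)
$\frac{T{\left(\left(-98 - 98\right) \left(-58 + 11\right),289 \right)}}{v} = \frac{289}{-20} = 289 \left(- \frac{1}{20}\right) = - \frac{289}{20}$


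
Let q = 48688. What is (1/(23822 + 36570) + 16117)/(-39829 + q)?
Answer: 324445955/178337576 ≈ 1.8193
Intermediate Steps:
(1/(23822 + 36570) + 16117)/(-39829 + q) = (1/(23822 + 36570) + 16117)/(-39829 + 48688) = (1/60392 + 16117)/8859 = (1/60392 + 16117)*(1/8859) = (973337865/60392)*(1/8859) = 324445955/178337576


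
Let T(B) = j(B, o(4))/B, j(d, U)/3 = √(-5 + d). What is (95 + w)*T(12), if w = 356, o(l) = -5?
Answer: 451*√7/4 ≈ 298.31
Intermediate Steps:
j(d, U) = 3*√(-5 + d)
T(B) = 3*√(-5 + B)/B (T(B) = (3*√(-5 + B))/B = 3*√(-5 + B)/B)
(95 + w)*T(12) = (95 + 356)*(3*√(-5 + 12)/12) = 451*(3*(1/12)*√7) = 451*(√7/4) = 451*√7/4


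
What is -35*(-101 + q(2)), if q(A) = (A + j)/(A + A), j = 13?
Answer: 13615/4 ≈ 3403.8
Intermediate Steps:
q(A) = (13 + A)/(2*A) (q(A) = (A + 13)/(A + A) = (13 + A)/((2*A)) = (13 + A)*(1/(2*A)) = (13 + A)/(2*A))
-35*(-101 + q(2)) = -35*(-101 + (1/2)*(13 + 2)/2) = -35*(-101 + (1/2)*(1/2)*15) = -35*(-101 + 15/4) = -35*(-389/4) = 13615/4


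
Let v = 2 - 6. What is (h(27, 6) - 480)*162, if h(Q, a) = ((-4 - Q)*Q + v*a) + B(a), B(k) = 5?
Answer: -216432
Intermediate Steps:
v = -4
h(Q, a) = 5 - 4*a + Q*(-4 - Q) (h(Q, a) = ((-4 - Q)*Q - 4*a) + 5 = (Q*(-4 - Q) - 4*a) + 5 = (-4*a + Q*(-4 - Q)) + 5 = 5 - 4*a + Q*(-4 - Q))
(h(27, 6) - 480)*162 = ((5 - 1*27² - 4*27 - 4*6) - 480)*162 = ((5 - 1*729 - 108 - 24) - 480)*162 = ((5 - 729 - 108 - 24) - 480)*162 = (-856 - 480)*162 = -1336*162 = -216432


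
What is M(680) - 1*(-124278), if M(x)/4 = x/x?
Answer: 124282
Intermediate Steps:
M(x) = 4 (M(x) = 4*(x/x) = 4*1 = 4)
M(680) - 1*(-124278) = 4 - 1*(-124278) = 4 + 124278 = 124282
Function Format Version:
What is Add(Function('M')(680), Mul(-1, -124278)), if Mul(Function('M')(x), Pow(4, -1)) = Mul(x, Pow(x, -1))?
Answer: 124282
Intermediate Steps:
Function('M')(x) = 4 (Function('M')(x) = Mul(4, Mul(x, Pow(x, -1))) = Mul(4, 1) = 4)
Add(Function('M')(680), Mul(-1, -124278)) = Add(4, Mul(-1, -124278)) = Add(4, 124278) = 124282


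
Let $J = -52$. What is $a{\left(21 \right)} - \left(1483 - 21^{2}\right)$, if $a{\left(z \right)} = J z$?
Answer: $-2134$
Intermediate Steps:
$a{\left(z \right)} = - 52 z$
$a{\left(21 \right)} - \left(1483 - 21^{2}\right) = \left(-52\right) 21 - \left(1483 - 21^{2}\right) = -1092 + \left(441 - 1483\right) = -1092 - 1042 = -2134$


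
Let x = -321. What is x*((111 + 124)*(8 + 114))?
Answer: -9203070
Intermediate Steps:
x*((111 + 124)*(8 + 114)) = -321*(111 + 124)*(8 + 114) = -75435*122 = -321*28670 = -9203070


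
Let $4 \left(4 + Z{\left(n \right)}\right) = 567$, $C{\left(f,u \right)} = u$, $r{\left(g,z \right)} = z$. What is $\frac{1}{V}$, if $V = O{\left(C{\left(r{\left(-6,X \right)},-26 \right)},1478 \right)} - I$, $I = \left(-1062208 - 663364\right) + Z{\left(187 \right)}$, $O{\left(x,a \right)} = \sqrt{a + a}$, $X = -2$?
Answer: $\frac{27606948}{47633973569873} - \frac{32 \sqrt{739}}{47633973569873} \approx 5.7955 \cdot 10^{-7}$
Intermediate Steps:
$Z{\left(n \right)} = \frac{551}{4}$ ($Z{\left(n \right)} = -4 + \frac{1}{4} \cdot 567 = -4 + \frac{567}{4} = \frac{551}{4}$)
$O{\left(x,a \right)} = \sqrt{2} \sqrt{a}$ ($O{\left(x,a \right)} = \sqrt{2 a} = \sqrt{2} \sqrt{a}$)
$I = - \frac{6901737}{4}$ ($I = \left(-1062208 - 663364\right) + \frac{551}{4} = -1725572 + \frac{551}{4} = - \frac{6901737}{4} \approx -1.7254 \cdot 10^{6}$)
$V = \frac{6901737}{4} + 2 \sqrt{739}$ ($V = \sqrt{2} \sqrt{1478} - - \frac{6901737}{4} = 2 \sqrt{739} + \frac{6901737}{4} = \frac{6901737}{4} + 2 \sqrt{739} \approx 1.7255 \cdot 10^{6}$)
$\frac{1}{V} = \frac{1}{\frac{6901737}{4} + 2 \sqrt{739}}$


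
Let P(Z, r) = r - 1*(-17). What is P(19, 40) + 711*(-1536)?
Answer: -1092039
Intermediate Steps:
P(Z, r) = 17 + r (P(Z, r) = r + 17 = 17 + r)
P(19, 40) + 711*(-1536) = (17 + 40) + 711*(-1536) = 57 - 1092096 = -1092039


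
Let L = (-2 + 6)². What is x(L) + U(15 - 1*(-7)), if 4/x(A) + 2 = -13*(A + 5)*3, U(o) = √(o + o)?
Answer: -4/821 + 2*√11 ≈ 6.6284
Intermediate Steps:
L = 16 (L = 4² = 16)
U(o) = √2*√o (U(o) = √(2*o) = √2*√o)
x(A) = 4/(-197 - 39*A) (x(A) = 4/(-2 - 13*(A + 5)*3) = 4/(-2 - 13*(5 + A)*3) = 4/(-2 - 13*(15 + 3*A)) = 4/(-2 + (-195 - 39*A)) = 4/(-197 - 39*A))
x(L) + U(15 - 1*(-7)) = -4/(197 + 39*16) + √2*√(15 - 1*(-7)) = -4/(197 + 624) + √2*√(15 + 7) = -4/821 + √2*√22 = -4*1/821 + 2*√11 = -4/821 + 2*√11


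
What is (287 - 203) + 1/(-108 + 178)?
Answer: 5881/70 ≈ 84.014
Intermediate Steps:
(287 - 203) + 1/(-108 + 178) = 84 + 1/70 = 5881/70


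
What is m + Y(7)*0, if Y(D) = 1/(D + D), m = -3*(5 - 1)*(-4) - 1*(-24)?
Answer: 72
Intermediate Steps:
m = 72 (m = -3*4*(-4) + 24 = -12*(-4) + 24 = 48 + 24 = 72)
Y(D) = 1/(2*D)
m + Y(7)*0 = 72 + ((½)/7)*0 = 72 + ((½)*(⅐))*0 = 72 + (1/14)*0 = 72 + 0 = 72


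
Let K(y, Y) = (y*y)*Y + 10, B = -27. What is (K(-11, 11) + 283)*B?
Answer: -43848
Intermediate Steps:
K(y, Y) = 10 + Y*y² (K(y, Y) = y²*Y + 10 = Y*y² + 10 = 10 + Y*y²)
(K(-11, 11) + 283)*B = ((10 + 11*(-11)²) + 283)*(-27) = ((10 + 11*121) + 283)*(-27) = ((10 + 1331) + 283)*(-27) = (1341 + 283)*(-27) = 1624*(-27) = -43848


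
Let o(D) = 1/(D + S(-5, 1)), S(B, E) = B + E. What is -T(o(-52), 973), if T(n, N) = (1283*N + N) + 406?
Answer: -1249738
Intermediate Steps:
o(D) = 1/(-4 + D) (o(D) = 1/(D + (-5 + 1)) = 1/(D - 4) = 1/(-4 + D))
T(n, N) = 406 + 1284*N (T(n, N) = 1284*N + 406 = 406 + 1284*N)
-T(o(-52), 973) = -(406 + 1284*973) = -(406 + 1249332) = -1*1249738 = -1249738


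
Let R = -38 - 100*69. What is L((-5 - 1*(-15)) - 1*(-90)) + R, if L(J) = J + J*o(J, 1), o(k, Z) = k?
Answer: 3162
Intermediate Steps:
L(J) = J + J² (L(J) = J + J*J = J + J²)
R = -6938 (R = -38 - 6900 = -6938)
L((-5 - 1*(-15)) - 1*(-90)) + R = ((-5 - 1*(-15)) - 1*(-90))*(1 + ((-5 - 1*(-15)) - 1*(-90))) - 6938 = ((-5 + 15) + 90)*(1 + ((-5 + 15) + 90)) - 6938 = (10 + 90)*(1 + (10 + 90)) - 6938 = 100*(1 + 100) - 6938 = 100*101 - 6938 = 10100 - 6938 = 3162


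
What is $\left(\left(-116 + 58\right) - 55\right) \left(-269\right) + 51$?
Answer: $30448$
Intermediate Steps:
$\left(\left(-116 + 58\right) - 55\right) \left(-269\right) + 51 = \left(-58 - 55\right) \left(-269\right) + 51 = \left(-113\right) \left(-269\right) + 51 = 30397 + 51 = 30448$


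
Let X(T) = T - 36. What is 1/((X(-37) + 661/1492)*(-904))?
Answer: 373/24465630 ≈ 1.5246e-5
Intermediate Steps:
X(T) = -36 + T
1/((X(-37) + 661/1492)*(-904)) = 1/(((-36 - 37) + 661/1492)*(-904)) = 1/((-73 + 661*(1/1492))*(-904)) = 1/((-73 + 661/1492)*(-904)) = 1/(-108255/1492*(-904)) = 1/(24465630/373) = 373/24465630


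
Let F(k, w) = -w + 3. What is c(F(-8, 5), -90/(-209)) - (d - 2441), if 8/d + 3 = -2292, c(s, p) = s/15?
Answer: 5601797/2295 ≈ 2440.9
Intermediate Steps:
F(k, w) = 3 - w
c(s, p) = s/15 (c(s, p) = s*(1/15) = s/15)
d = -8/2295 (d = 8/(-3 - 2292) = 8/(-2295) = 8*(-1/2295) = -8/2295 ≈ -0.0034858)
c(F(-8, 5), -90/(-209)) - (d - 2441) = (3 - 1*5)/15 - (-8/2295 - 2441) = (3 - 5)/15 - 1*(-5602103/2295) = (1/15)*(-2) + 5602103/2295 = -2/15 + 5602103/2295 = 5601797/2295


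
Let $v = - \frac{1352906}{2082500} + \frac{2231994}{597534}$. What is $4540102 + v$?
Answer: $\frac{67256498150056919}{14813863750} \approx 4.5401 \cdot 10^{6}$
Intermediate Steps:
$v = \frac{45710954419}{14813863750}$ ($v = \left(-1352906\right) \frac{1}{2082500} + 2231994 \cdot \frac{1}{597534} = - \frac{676453}{1041250} + \frac{371999}{99589} = \frac{45710954419}{14813863750} \approx 3.0857$)
$4540102 + v = 4540102 + \frac{45710954419}{14813863750} = \frac{67256498150056919}{14813863750}$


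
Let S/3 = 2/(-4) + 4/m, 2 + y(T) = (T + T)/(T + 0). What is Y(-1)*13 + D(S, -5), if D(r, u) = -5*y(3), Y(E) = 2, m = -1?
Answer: 26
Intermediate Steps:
y(T) = 0 (y(T) = -2 + (T + T)/(T + 0) = -2 + (2*T)/T = -2 + 2 = 0)
S = -27/2 (S = 3*(2/(-4) + 4/(-1)) = 3*(2*(-¼) + 4*(-1)) = 3*(-½ - 4) = 3*(-9/2) = -27/2 ≈ -13.500)
D(r, u) = 0 (D(r, u) = -5*0 = 0)
Y(-1)*13 + D(S, -5) = 2*13 + 0 = 26 + 0 = 26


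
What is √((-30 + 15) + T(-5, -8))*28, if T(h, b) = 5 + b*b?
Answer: 84*√6 ≈ 205.76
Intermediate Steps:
T(h, b) = 5 + b²
√((-30 + 15) + T(-5, -8))*28 = √((-30 + 15) + (5 + (-8)²))*28 = √(-15 + (5 + 64))*28 = √(-15 + 69)*28 = √54*28 = (3*√6)*28 = 84*√6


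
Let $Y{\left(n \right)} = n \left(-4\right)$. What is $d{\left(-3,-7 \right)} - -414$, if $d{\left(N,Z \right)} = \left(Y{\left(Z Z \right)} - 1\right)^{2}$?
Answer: $39223$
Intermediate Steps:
$Y{\left(n \right)} = - 4 n$
$d{\left(N,Z \right)} = \left(-1 - 4 Z^{2}\right)^{2}$ ($d{\left(N,Z \right)} = \left(- 4 Z Z - 1\right)^{2} = \left(- 4 Z^{2} - 1\right)^{2} = \left(-1 - 4 Z^{2}\right)^{2}$)
$d{\left(-3,-7 \right)} - -414 = \left(1 + 4 \left(-7\right)^{2}\right)^{2} - -414 = \left(1 + 4 \cdot 49\right)^{2} + 414 = \left(1 + 196\right)^{2} + 414 = 197^{2} + 414 = 38809 + 414 = 39223$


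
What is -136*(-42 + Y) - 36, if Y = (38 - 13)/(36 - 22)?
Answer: 38032/7 ≈ 5433.1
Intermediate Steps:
Y = 25/14 ≈ 1.7857
-136*(-42 + Y) - 36 = -136*(-42 + 25/14) - 36 = -136*(-563/14) - 36 = 38284/7 - 36 = 38032/7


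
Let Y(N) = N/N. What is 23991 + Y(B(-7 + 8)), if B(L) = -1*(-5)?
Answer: 23992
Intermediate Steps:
B(L) = 5
Y(N) = 1
23991 + Y(B(-7 + 8)) = 23991 + 1 = 23992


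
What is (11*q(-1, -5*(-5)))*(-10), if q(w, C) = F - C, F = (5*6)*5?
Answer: -13750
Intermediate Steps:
F = 150 (F = 30*5 = 150)
q(w, C) = 150 - C
(11*q(-1, -5*(-5)))*(-10) = (11*(150 - (-5)*(-5)))*(-10) = (11*(150 - 1*25))*(-10) = (11*(150 - 25))*(-10) = (11*125)*(-10) = 1375*(-10) = -13750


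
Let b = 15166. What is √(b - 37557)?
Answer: I*√22391 ≈ 149.64*I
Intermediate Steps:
√(b - 37557) = √(15166 - 37557) = √(-22391) = I*√22391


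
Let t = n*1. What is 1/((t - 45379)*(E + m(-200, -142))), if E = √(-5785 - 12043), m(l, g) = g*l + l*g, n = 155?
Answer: I/(90448*(√4457 - 28400*I)) ≈ -3.893e-10 + 9.1513e-13*I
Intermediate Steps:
m(l, g) = 2*g*l (m(l, g) = g*l + g*l = 2*g*l)
E = 2*I*√4457 (E = √(-17828) = 2*I*√4457 ≈ 133.52*I)
t = 155 (t = 155*1 = 155)
1/((t - 45379)*(E + m(-200, -142))) = 1/((155 - 45379)*(2*I*√4457 + 2*(-142)*(-200))) = 1/(-45224*(2*I*√4457 + 56800)) = 1/(-45224*(56800 + 2*I*√4457)) = 1/(-2568723200 - 90448*I*√4457)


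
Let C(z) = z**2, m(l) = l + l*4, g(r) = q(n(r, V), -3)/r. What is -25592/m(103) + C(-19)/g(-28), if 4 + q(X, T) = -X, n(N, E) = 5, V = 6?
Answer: 4975292/4635 ≈ 1073.4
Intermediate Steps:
q(X, T) = -4 - X
g(r) = -9/r (g(r) = (-4 - 1*5)/r = (-4 - 5)/r = -9/r)
m(l) = 5*l (m(l) = l + 4*l = 5*l)
-25592/m(103) + C(-19)/g(-28) = -25592/(5*103) + (-19)**2/((-9/(-28))) = -25592/515 + 361/((-9*(-1/28))) = -25592*1/515 + 361/(9/28) = -25592/515 + 361*(28/9) = -25592/515 + 10108/9 = 4975292/4635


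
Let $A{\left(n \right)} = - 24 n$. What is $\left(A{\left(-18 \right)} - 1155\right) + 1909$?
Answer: $1186$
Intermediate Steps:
$\left(A{\left(-18 \right)} - 1155\right) + 1909 = \left(\left(-24\right) \left(-18\right) - 1155\right) + 1909 = \left(432 - 1155\right) + 1909 = -723 + 1909 = 1186$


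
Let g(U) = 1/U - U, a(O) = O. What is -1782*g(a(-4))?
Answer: -13365/2 ≈ -6682.5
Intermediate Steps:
-1782*g(a(-4)) = -1782*(1/(-4) - 1*(-4)) = -1782*(-¼ + 4) = -1782*15/4 = -13365/2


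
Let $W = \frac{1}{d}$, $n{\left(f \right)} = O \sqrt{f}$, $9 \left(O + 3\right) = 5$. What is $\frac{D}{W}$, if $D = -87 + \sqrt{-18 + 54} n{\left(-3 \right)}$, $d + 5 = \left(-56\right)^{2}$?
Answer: $-272397 - \frac{137764 i \sqrt{3}}{3} \approx -2.724 \cdot 10^{5} - 79538.0 i$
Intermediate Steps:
$O = - \frac{22}{9}$ ($O = -3 + \frac{1}{9} \cdot 5 = -3 + \frac{5}{9} = - \frac{22}{9} \approx -2.4444$)
$d = 3131$ ($d = -5 + \left(-56\right)^{2} = -5 + 3136 = 3131$)
$n{\left(f \right)} = - \frac{22 \sqrt{f}}{9}$
$W = \frac{1}{3131} \approx 0.00031939$
$D = -87 - \frac{44 i \sqrt{3}}{3}$ ($D = -87 + \sqrt{-18 + 54} \left(- \frac{22 \sqrt{-3}}{9}\right) = -87 + \sqrt{36} \left(- \frac{22 i \sqrt{3}}{9}\right) = -87 + 6 \left(- \frac{22 i \sqrt{3}}{9}\right) = -87 - \frac{44 i \sqrt{3}}{3} \approx -87.0 - 25.403 i$)
$\frac{D}{W} = \left(-87 - \frac{44 i \sqrt{3}}{3}\right) \frac{1}{\frac{1}{3131}} = \left(-87 - \frac{44 i \sqrt{3}}{3}\right) 3131 = -272397 - \frac{137764 i \sqrt{3}}{3}$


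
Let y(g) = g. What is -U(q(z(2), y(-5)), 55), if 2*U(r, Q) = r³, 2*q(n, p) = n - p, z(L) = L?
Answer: -343/16 ≈ -21.438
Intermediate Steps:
q(n, p) = n/2 - p/2 (q(n, p) = (n - p)/2 = n/2 - p/2)
U(r, Q) = r³/2
-U(q(z(2), y(-5)), 55) = -((½)*2 - ½*(-5))³/2 = -(1 + 5/2)³/2 = -(7/2)³/2 = -343/(2*8) = -1*343/16 = -343/16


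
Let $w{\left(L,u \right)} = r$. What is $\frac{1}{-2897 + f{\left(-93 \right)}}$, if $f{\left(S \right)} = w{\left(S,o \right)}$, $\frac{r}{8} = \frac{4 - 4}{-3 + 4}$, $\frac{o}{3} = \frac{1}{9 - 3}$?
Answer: $- \frac{1}{2897} \approx -0.00034518$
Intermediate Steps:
$o = \frac{1}{2}$ ($o = \frac{3}{9 - 3} = \frac{3}{6} = 3 \cdot \frac{1}{6} = \frac{1}{2} \approx 0.5$)
$r = 0$ ($r = 8 \frac{4 - 4}{-3 + 4} = 8 \cdot \frac{0}{1} = 8 \cdot 0 \cdot 1 = 8 \cdot 0 = 0$)
$w{\left(L,u \right)} = 0$
$f{\left(S \right)} = 0$
$\frac{1}{-2897 + f{\left(-93 \right)}} = \frac{1}{-2897 + 0} = \frac{1}{-2897} = - \frac{1}{2897}$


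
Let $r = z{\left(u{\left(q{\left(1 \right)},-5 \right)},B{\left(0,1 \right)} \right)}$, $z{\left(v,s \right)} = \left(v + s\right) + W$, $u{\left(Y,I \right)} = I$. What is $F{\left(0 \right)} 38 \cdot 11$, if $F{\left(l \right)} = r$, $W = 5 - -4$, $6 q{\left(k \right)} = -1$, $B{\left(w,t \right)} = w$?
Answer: $1672$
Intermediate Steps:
$q{\left(k \right)} = - \frac{1}{6}$ ($q{\left(k \right)} = \frac{1}{6} \left(-1\right) = - \frac{1}{6}$)
$W = 9$ ($W = 5 + 4 = 9$)
$z{\left(v,s \right)} = 9 + s + v$ ($z{\left(v,s \right)} = \left(v + s\right) + 9 = \left(s + v\right) + 9 = 9 + s + v$)
$r = 4$ ($r = 9 + 0 - 5 = 4$)
$F{\left(l \right)} = 4$
$F{\left(0 \right)} 38 \cdot 11 = 4 \cdot 38 \cdot 11 = 152 \cdot 11 = 1672$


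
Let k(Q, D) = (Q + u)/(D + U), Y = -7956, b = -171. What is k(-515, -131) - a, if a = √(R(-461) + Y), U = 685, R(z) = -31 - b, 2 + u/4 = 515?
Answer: 1537/554 - 2*I*√1954 ≈ 2.7744 - 88.408*I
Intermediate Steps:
u = 2052 (u = -8 + 4*515 = -8 + 2060 = 2052)
R(z) = 140 (R(z) = -31 - 1*(-171) = -31 + 171 = 140)
k(Q, D) = (2052 + Q)/(685 + D) (k(Q, D) = (Q + 2052)/(D + 685) = (2052 + Q)/(685 + D))
a = 2*I*√1954 (a = √(140 - 7956) = √(-7816) = 2*I*√1954 ≈ 88.408*I)
k(-515, -131) - a = (2052 - 515)/(685 - 131) - 2*I*√1954 = 1537/554 - 2*I*√1954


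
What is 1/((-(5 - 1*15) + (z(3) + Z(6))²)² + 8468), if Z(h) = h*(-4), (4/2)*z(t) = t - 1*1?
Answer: 1/298989 ≈ 3.3446e-6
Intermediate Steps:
z(t) = -½ + t/2 (z(t) = (t - 1*1)/2 = (t - 1)/2 = (-1 + t)/2 = -½ + t/2)
Z(h) = -4*h
1/((-(5 - 1*15) + (z(3) + Z(6))²)² + 8468) = 1/((-(5 - 1*15) + ((-½ + (½)*3) - 4*6)²)² + 8468) = 1/((-(5 - 15) + ((-½ + 3/2) - 24)²)² + 8468) = 1/((-1*(-10) + (1 - 24)²)² + 8468) = 1/((10 + (-23)²)² + 8468) = 1/((10 + 529)² + 8468) = 1/(539² + 8468) = 1/(290521 + 8468) = 1/298989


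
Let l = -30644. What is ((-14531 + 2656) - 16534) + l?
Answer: -59053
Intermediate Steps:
((-14531 + 2656) - 16534) + l = ((-14531 + 2656) - 16534) - 30644 = (-11875 - 16534) - 30644 = -28409 - 30644 = -59053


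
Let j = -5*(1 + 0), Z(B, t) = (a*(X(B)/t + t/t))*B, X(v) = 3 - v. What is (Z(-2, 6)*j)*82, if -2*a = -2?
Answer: 4510/3 ≈ 1503.3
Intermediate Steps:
a = 1 (a = -½*(-2) = 1)
Z(B, t) = B*(1 + (3 - B)/t) (Z(B, t) = (1*((3 - B)/t + t/t))*B = (1*((3 - B)/t + 1))*B = (1*(1 + (3 - B)/t))*B = (1 + (3 - B)/t)*B = B*(1 + (3 - B)/t))
j = -5 (j = -5*1 = -5)
(Z(-2, 6)*j)*82 = (-2*(3 + 6 - 1*(-2))/6*(-5))*82 = (-2*⅙*(3 + 6 + 2)*(-5))*82 = (-2*⅙*11*(-5))*82 = -11/3*(-5)*82 = (55/3)*82 = 4510/3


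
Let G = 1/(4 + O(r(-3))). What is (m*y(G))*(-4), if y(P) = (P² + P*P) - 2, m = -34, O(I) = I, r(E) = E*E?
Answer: -45696/169 ≈ -270.39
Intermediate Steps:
r(E) = E²
G = 1/13 (G = 1/(4 + (-3)²) = 1/(4 + 9) = 1/13 ≈ 0.076923)
y(P) = -2 + 2*P² (y(P) = (P² + P²) - 2 = 2*P² - 2 = -2 + 2*P²)
(m*y(G))*(-4) = -34*(-2 + 2*(1/13)²)*(-4) = -34*(-2 + 2*(1/169))*(-4) = -34*(-2 + 2/169)*(-4) = -34*(-336/169)*(-4) = (11424/169)*(-4) = -45696/169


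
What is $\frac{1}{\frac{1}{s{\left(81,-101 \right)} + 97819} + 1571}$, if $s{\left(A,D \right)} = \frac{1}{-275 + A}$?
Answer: $\frac{18976885}{29812686529} \approx 0.00063654$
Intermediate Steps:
$\frac{1}{\frac{1}{s{\left(81,-101 \right)} + 97819} + 1571} = \frac{1}{\frac{1}{\frac{1}{-275 + 81} + 97819} + 1571} = \frac{1}{\frac{1}{\frac{1}{-194} + 97819} + 1571} = \frac{1}{\frac{1}{- \frac{1}{194} + 97819} + 1571} = \frac{1}{\frac{1}{\frac{18976885}{194}} + 1571} = \frac{1}{\frac{194}{18976885} + 1571} = \frac{1}{\frac{29812686529}{18976885}} = \frac{18976885}{29812686529}$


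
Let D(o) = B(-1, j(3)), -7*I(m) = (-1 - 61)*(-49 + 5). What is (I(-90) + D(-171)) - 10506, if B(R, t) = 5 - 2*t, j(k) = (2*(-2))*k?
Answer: -76067/7 ≈ -10867.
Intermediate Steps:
I(m) = -2728/7 (I(m) = -(-1 - 61)*(-49 + 5)/7 = -(-62)*(-44)/7 = -1/7*2728 = -2728/7)
j(k) = -4*k
D(o) = 29 (D(o) = 5 - (-8)*3 = 5 - 2*(-12) = 5 + 24 = 29)
(I(-90) + D(-171)) - 10506 = (-2728/7 + 29) - 10506 = -2525/7 - 10506 = -76067/7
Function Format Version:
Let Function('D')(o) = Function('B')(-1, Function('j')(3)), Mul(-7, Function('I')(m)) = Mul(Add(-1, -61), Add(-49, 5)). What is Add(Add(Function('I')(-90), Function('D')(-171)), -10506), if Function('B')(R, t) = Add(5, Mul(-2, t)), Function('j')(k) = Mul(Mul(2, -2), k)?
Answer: Rational(-76067, 7) ≈ -10867.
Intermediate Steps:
Function('I')(m) = Rational(-2728, 7) (Function('I')(m) = Mul(Rational(-1, 7), Mul(Add(-1, -61), Add(-49, 5))) = Mul(Rational(-1, 7), Mul(-62, -44)) = Mul(Rational(-1, 7), 2728) = Rational(-2728, 7))
Function('j')(k) = Mul(-4, k)
Function('D')(o) = 29 (Function('D')(o) = Add(5, Mul(-2, Mul(-4, 3))) = Add(5, Mul(-2, -12)) = Add(5, 24) = 29)
Add(Add(Function('I')(-90), Function('D')(-171)), -10506) = Add(Add(Rational(-2728, 7), 29), -10506) = Add(Rational(-2525, 7), -10506) = Rational(-76067, 7)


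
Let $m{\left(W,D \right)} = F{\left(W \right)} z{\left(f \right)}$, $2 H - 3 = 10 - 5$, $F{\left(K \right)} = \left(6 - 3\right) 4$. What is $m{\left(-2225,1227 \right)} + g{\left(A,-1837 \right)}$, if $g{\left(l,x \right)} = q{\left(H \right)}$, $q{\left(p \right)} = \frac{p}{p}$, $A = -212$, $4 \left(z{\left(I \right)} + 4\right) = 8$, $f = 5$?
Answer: $-23$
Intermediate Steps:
$z{\left(I \right)} = -2$ ($z{\left(I \right)} = -4 + \frac{1}{4} \cdot 8 = -4 + 2 = -2$)
$F{\left(K \right)} = 12$ ($F{\left(K \right)} = 3 \cdot 4 = 12$)
$H = 4$ ($H = \frac{3}{2} + \frac{10 - 5}{2} = \frac{3}{2} + \frac{1}{2} \cdot 5 = \frac{3}{2} + \frac{5}{2} = 4$)
$q{\left(p \right)} = 1$
$g{\left(l,x \right)} = 1$
$m{\left(W,D \right)} = -24$ ($m{\left(W,D \right)} = 12 \left(-2\right) = -24$)
$m{\left(-2225,1227 \right)} + g{\left(A,-1837 \right)} = -24 + 1 = -23$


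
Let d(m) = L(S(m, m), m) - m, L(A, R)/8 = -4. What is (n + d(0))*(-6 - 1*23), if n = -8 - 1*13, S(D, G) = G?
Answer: 1537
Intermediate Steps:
L(A, R) = -32 (L(A, R) = 8*(-4) = -32)
n = -21 (n = -8 - 13 = -21)
d(m) = -32 - m
(n + d(0))*(-6 - 1*23) = (-21 + (-32 - 1*0))*(-6 - 1*23) = (-21 + (-32 + 0))*(-6 - 23) = (-21 - 32)*(-29) = -53*(-29) = 1537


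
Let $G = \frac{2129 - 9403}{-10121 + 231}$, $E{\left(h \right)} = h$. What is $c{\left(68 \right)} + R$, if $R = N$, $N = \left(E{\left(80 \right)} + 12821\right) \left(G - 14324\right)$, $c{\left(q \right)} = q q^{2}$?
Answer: $- \frac{912204167003}{4945} \approx -1.8447 \cdot 10^{8}$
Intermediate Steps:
$G = \frac{3637}{4945}$ ($G = - \frac{7274}{-9890} = \left(-7274\right) \left(- \frac{1}{9890}\right) = \frac{3637}{4945} \approx 0.73549$)
$c{\left(q \right)} = q^{3}$
$N = - \frac{913759033243}{4945}$ ($N = \left(80 + 12821\right) \left(\frac{3637}{4945} - 14324\right) = 12901 \left(- \frac{70828543}{4945}\right) = - \frac{913759033243}{4945} \approx -1.8478 \cdot 10^{8}$)
$R = - \frac{913759033243}{4945} \approx -1.8478 \cdot 10^{8}$
$c{\left(68 \right)} + R = 68^{3} - \frac{913759033243}{4945} = 314432 - \frac{913759033243}{4945} = - \frac{912204167003}{4945}$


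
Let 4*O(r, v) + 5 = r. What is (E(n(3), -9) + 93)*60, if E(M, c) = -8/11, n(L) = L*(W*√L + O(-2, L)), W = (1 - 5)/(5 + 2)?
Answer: 60900/11 ≈ 5536.4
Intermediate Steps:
W = -4/7 ≈ -0.57143
O(r, v) = -5/4 + r/4
n(L) = L*(-7/4 - 4*√L/7) (n(L) = L*(-4*√L/7 + (-5/4 + (¼)*(-2))) = L*(-4*√L/7 + (-5/4 - ½)) = L*(-4*√L/7 - 7/4) = L*(-7/4 - 4*√L/7))
E(M, c) = -8/11 (E(M, c) = -8*1/11 = -8/11)
(E(n(3), -9) + 93)*60 = (-8/11 + 93)*60 = (1015/11)*60 = 60900/11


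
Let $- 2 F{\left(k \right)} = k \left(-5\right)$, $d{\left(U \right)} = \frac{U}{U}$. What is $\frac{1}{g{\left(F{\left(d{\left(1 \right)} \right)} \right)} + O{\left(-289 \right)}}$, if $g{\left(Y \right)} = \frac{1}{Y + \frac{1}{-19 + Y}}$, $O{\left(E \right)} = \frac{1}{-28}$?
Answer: $\frac{644}{241} \approx 2.6722$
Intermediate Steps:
$d{\left(U \right)} = 1$
$O{\left(E \right)} = - \frac{1}{28}$
$F{\left(k \right)} = \frac{5 k}{2}$ ($F{\left(k \right)} = - \frac{k \left(-5\right)}{2} = - \frac{\left(-5\right) k}{2} = \frac{5 k}{2}$)
$\frac{1}{g{\left(F{\left(d{\left(1 \right)} \right)} \right)} + O{\left(-289 \right)}} = \frac{1}{\frac{-19 + \frac{5}{2} \cdot 1}{1 + \left(\frac{5}{2} \cdot 1\right)^{2} - 19 \cdot \frac{5}{2} \cdot 1} - \frac{1}{28}} = \frac{1}{\frac{-19 + \frac{5}{2}}{1 + \left(\frac{5}{2}\right)^{2} - \frac{95}{2}} - \frac{1}{28}} = \frac{1}{\frac{1}{1 + \frac{25}{4} - \frac{95}{2}} \left(- \frac{33}{2}\right) - \frac{1}{28}} = \frac{1}{\frac{1}{- \frac{161}{4}} \left(- \frac{33}{2}\right) - \frac{1}{28}} = \frac{1}{\left(- \frac{4}{161}\right) \left(- \frac{33}{2}\right) - \frac{1}{28}} = \frac{1}{\frac{66}{161} - \frac{1}{28}} = \frac{1}{\frac{241}{644}} = \frac{644}{241}$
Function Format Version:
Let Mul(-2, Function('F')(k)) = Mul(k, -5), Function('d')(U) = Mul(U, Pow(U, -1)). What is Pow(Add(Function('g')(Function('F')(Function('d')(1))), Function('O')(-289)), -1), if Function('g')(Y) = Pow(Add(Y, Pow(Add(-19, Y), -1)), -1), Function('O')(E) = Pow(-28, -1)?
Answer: Rational(644, 241) ≈ 2.6722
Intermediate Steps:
Function('d')(U) = 1
Function('O')(E) = Rational(-1, 28)
Function('F')(k) = Mul(Rational(5, 2), k) (Function('F')(k) = Mul(Rational(-1, 2), Mul(k, -5)) = Mul(Rational(-1, 2), Mul(-5, k)) = Mul(Rational(5, 2), k))
Pow(Add(Function('g')(Function('F')(Function('d')(1))), Function('O')(-289)), -1) = Pow(Add(Mul(Pow(Add(1, Pow(Mul(Rational(5, 2), 1), 2), Mul(-19, Mul(Rational(5, 2), 1))), -1), Add(-19, Mul(Rational(5, 2), 1))), Rational(-1, 28)), -1) = Pow(Add(Mul(Pow(Add(1, Pow(Rational(5, 2), 2), Mul(-19, Rational(5, 2))), -1), Add(-19, Rational(5, 2))), Rational(-1, 28)), -1) = Pow(Add(Mul(Pow(Add(1, Rational(25, 4), Rational(-95, 2)), -1), Rational(-33, 2)), Rational(-1, 28)), -1) = Pow(Add(Mul(Pow(Rational(-161, 4), -1), Rational(-33, 2)), Rational(-1, 28)), -1) = Pow(Add(Mul(Rational(-4, 161), Rational(-33, 2)), Rational(-1, 28)), -1) = Pow(Add(Rational(66, 161), Rational(-1, 28)), -1) = Pow(Rational(241, 644), -1) = Rational(644, 241)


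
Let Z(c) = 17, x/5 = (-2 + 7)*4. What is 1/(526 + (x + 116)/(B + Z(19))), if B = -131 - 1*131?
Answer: 245/128654 ≈ 0.0019043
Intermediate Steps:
x = 100 (x = 5*((-2 + 7)*4) = 5*(5*4) = 5*20 = 100)
B = -262 (B = -131 - 131 = -262)
1/(526 + (x + 116)/(B + Z(19))) = 1/(526 + (100 + 116)/(-262 + 17)) = 1/(526 + 216/(-245)) = 1/(526 + 216*(-1/245)) = 1/(526 - 216/245) = 1/(128654/245) = 245/128654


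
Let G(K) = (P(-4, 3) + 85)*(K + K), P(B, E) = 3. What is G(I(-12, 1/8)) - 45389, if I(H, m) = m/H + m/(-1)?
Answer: -272477/6 ≈ -45413.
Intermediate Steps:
I(H, m) = -m + m/H (I(H, m) = m/H + m*(-1) = m/H - m = -m + m/H)
G(K) = 176*K (G(K) = (3 + 85)*(K + K) = 88*(2*K) = 176*K)
G(I(-12, 1/8)) - 45389 = 176*(-1/8 + 1/(8*(-12))) - 45389 = 176*(-1*1/8 + (1/8)*(-1/12)) - 45389 = 176*(-1/8 - 1/96) - 45389 = 176*(-13/96) - 45389 = -143/6 - 45389 = -272477/6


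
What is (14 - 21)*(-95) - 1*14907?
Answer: -14242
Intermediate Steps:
(14 - 21)*(-95) - 1*14907 = -7*(-95) - 14907 = 665 - 14907 = -14242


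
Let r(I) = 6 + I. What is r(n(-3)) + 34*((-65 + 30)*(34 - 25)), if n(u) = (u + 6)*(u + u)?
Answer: -10722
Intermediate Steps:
n(u) = 2*u*(6 + u) (n(u) = (6 + u)*(2*u) = 2*u*(6 + u))
r(n(-3)) + 34*((-65 + 30)*(34 - 25)) = (6 + 2*(-3)*(6 - 3)) + 34*((-65 + 30)*(34 - 25)) = (6 + 2*(-3)*3) + 34*(-35*9) = (6 - 18) + 34*(-315) = -12 - 10710 = -10722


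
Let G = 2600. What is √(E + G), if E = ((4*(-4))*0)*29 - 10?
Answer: √2590 ≈ 50.892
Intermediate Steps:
E = -10 (E = -16*0*29 - 10 = 0*29 - 10 = 0 - 10 = -10)
√(E + G) = √(-10 + 2600) = √2590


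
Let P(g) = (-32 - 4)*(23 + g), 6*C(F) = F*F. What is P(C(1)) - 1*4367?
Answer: -5201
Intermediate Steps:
C(F) = F²/6 (C(F) = (F*F)/6 = F²/6)
P(g) = -828 - 36*g (P(g) = -36*(23 + g) = -828 - 36*g)
P(C(1)) - 1*4367 = (-828 - 6*1²) - 1*4367 = (-828 - 6) - 4367 = -834 - 4367 = -5201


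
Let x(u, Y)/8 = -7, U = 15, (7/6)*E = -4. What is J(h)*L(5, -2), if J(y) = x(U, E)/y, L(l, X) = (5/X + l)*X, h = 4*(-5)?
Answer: -14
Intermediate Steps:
E = -24/7 (E = (6/7)*(-4) = -24/7 ≈ -3.4286)
x(u, Y) = -56 (x(u, Y) = 8*(-7) = -56)
h = -20
L(l, X) = X*(l + 5/X) (L(l, X) = (l + 5/X)*X = X*(l + 5/X))
J(y) = -56/y
J(h)*L(5, -2) = (-56/(-20))*(5 - 2*5) = (-56*(-1/20))*(5 - 10) = (14/5)*(-5) = -14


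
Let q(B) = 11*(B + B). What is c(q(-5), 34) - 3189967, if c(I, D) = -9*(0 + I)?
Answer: -3188977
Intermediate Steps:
q(B) = 22*B (q(B) = 11*(2*B) = 22*B)
c(I, D) = -9*I
c(q(-5), 34) - 3189967 = -198*(-5) - 3189967 = -9*(-110) - 3189967 = 990 - 3189967 = -3188977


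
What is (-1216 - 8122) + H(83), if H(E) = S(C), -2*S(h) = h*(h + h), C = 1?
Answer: -9339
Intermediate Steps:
S(h) = -h² (S(h) = -h*(h + h)/2 = -h*2*h/2 = -h²)
H(E) = -1 (H(E) = -1*1² = -1*1 = -1)
(-1216 - 8122) + H(83) = (-1216 - 8122) - 1 = -9338 - 1 = -9339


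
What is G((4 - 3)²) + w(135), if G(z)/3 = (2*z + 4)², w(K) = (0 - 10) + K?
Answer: 233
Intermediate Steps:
w(K) = -10 + K
G(z) = 3*(4 + 2*z)² (G(z) = 3*(2*z + 4)² = 3*(4 + 2*z)²)
G((4 - 3)²) + w(135) = 12*(2 + (4 - 3)²)² + (-10 + 135) = 12*(2 + 1²)² + 125 = 12*(2 + 1)² + 125 = 12*3² + 125 = 12*9 + 125 = 108 + 125 = 233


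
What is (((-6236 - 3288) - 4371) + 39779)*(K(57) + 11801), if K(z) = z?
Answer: 306932472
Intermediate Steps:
(((-6236 - 3288) - 4371) + 39779)*(K(57) + 11801) = (((-6236 - 3288) - 4371) + 39779)*(57 + 11801) = ((-9524 - 4371) + 39779)*11858 = (-13895 + 39779)*11858 = 25884*11858 = 306932472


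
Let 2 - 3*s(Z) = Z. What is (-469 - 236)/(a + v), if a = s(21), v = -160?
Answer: 2115/499 ≈ 4.2385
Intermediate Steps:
s(Z) = ⅔ - Z/3
a = -19/3 (a = ⅔ - ⅓*21 = ⅔ - 7 = -19/3 ≈ -6.3333)
(-469 - 236)/(a + v) = (-469 - 236)/(-19/3 - 160) = -705/(-499/3) = -705*(-3/499) = 2115/499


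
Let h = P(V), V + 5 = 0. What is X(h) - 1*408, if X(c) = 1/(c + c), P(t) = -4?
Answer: -3265/8 ≈ -408.13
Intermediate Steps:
V = -5 (V = -5 + 0 = -5)
h = -4
X(c) = 1/(2*c)
X(h) - 1*408 = (½)/(-4) - 1*408 = (½)*(-¼) - 408 = -⅛ - 408 = -3265/8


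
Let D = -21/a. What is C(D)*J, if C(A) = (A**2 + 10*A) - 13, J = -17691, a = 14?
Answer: 1822173/4 ≈ 4.5554e+5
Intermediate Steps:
D = -3/2 (D = -21/14 = -21*1/14 = -3/2 ≈ -1.5000)
C(A) = -13 + A**2 + 10*A
C(D)*J = (-13 + (-3/2)**2 + 10*(-3/2))*(-17691) = (-13 + 9/4 - 15)*(-17691) = -103/4*(-17691) = 1822173/4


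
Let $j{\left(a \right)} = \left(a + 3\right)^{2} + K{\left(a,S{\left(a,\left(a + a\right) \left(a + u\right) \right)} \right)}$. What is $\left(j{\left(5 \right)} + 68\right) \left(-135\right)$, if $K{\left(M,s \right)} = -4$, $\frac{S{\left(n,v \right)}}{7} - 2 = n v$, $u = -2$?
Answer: $-17280$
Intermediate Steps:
$S{\left(n,v \right)} = 14 + 7 n v$
$j{\left(a \right)} = -4 + \left(3 + a\right)^{2}$ ($j{\left(a \right)} = \left(a + 3\right)^{2} - 4 = \left(3 + a\right)^{2} - 4 = -4 + \left(3 + a\right)^{2}$)
$\left(j{\left(5 \right)} + 68\right) \left(-135\right) = \left(\left(-4 + \left(3 + 5\right)^{2}\right) + 68\right) \left(-135\right) = \left(\left(-4 + 8^{2}\right) + 68\right) \left(-135\right) = \left(\left(-4 + 64\right) + 68\right) \left(-135\right) = \left(60 + 68\right) \left(-135\right) = 128 \left(-135\right) = -17280$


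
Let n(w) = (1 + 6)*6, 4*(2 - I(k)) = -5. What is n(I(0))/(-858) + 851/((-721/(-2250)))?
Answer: 273804203/103103 ≈ 2655.6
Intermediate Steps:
I(k) = 13/4 (I(k) = 2 - ¼*(-5) = 2 + 5/4 = 13/4)
n(w) = 42 (n(w) = 7*6 = 42)
n(I(0))/(-858) + 851/((-721/(-2250))) = 42/(-858) + 851/((-721/(-2250))) = 42*(-1/858) + 851/((-721*(-1/2250))) = -7/143 + 851/(721/2250) = -7/143 + 851*(2250/721) = -7/143 + 1914750/721 = 273804203/103103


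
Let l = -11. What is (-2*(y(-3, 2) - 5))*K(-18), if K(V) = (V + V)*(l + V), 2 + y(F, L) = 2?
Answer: 10440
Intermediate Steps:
y(F, L) = 0 (y(F, L) = -2 + 2 = 0)
K(V) = 2*V*(-11 + V) (K(V) = (V + V)*(-11 + V) = (2*V)*(-11 + V) = 2*V*(-11 + V))
(-2*(y(-3, 2) - 5))*K(-18) = (-2*(0 - 5))*(2*(-18)*(-11 - 18)) = (-2*(-5))*(2*(-18)*(-29)) = 10*1044 = 10440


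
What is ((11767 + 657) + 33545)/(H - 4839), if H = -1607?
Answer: -4179/586 ≈ -7.1314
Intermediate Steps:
((11767 + 657) + 33545)/(H - 4839) = ((11767 + 657) + 33545)/(-1607 - 4839) = (12424 + 33545)/(-6446) = 45969*(-1/6446) = -4179/586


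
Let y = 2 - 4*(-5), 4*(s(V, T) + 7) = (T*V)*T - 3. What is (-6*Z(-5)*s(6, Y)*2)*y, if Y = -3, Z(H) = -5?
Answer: 7590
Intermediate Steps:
s(V, T) = -31/4 + V*T²/4 (s(V, T) = -7 + ((T*V)*T - 3)/4 = -7 + (V*T² - 3)/4 = -7 + (-3 + V*T²)/4 = -7 + (-¾ + V*T²/4) = -31/4 + V*T²/4)
y = 22 (y = 2 - 1*(-20) = 2 + 20 = 22)
(-6*Z(-5)*s(6, Y)*2)*y = -6*(-5*(-31/4 + (¼)*6*(-3)²))*2*22 = -6*(-5*(-31/4 + (¼)*6*9))*2*22 = -6*(-5*(-31/4 + 27/2))*2*22 = -6*(-5*23/4)*2*22 = -(-345)*2/2*22 = -6*(-115/2)*22 = 345*22 = 7590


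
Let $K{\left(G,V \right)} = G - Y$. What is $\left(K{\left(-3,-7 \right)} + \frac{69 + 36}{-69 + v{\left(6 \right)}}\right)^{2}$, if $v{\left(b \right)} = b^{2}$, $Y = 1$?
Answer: $\frac{6241}{121} \approx 51.578$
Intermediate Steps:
$K{\left(G,V \right)} = -1 + G$ ($K{\left(G,V \right)} = G - 1 = -1 + G$)
$\left(K{\left(-3,-7 \right)} + \frac{69 + 36}{-69 + v{\left(6 \right)}}\right)^{2} = \left(\left(-1 - 3\right) + \frac{69 + 36}{-69 + 6^{2}}\right)^{2} = \left(-4 + \frac{105}{-69 + 36}\right)^{2} = \left(-4 + \frac{105}{-33}\right)^{2} = \left(-4 + 105 \left(- \frac{1}{33}\right)\right)^{2} = \left(-4 - \frac{35}{11}\right)^{2} = \left(- \frac{79}{11}\right)^{2} = \frac{6241}{121}$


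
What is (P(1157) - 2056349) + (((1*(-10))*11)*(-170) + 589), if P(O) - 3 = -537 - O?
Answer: -2038751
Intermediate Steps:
P(O) = -534 - O (P(O) = 3 + (-537 - O) = -534 - O)
(P(1157) - 2056349) + (((1*(-10))*11)*(-170) + 589) = ((-534 - 1*1157) - 2056349) + (((1*(-10))*11)*(-170) + 589) = ((-534 - 1157) - 2056349) + (-10*11*(-170) + 589) = (-1691 - 2056349) + (-110*(-170) + 589) = -2058040 + (18700 + 589) = -2058040 + 19289 = -2038751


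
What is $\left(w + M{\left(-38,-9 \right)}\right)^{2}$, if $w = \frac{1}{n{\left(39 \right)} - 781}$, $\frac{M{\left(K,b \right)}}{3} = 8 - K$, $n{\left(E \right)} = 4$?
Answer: $\frac{11497200625}{603729} \approx 19044.0$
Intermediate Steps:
$M{\left(K,b \right)} = 24 - 3 K$ ($M{\left(K,b \right)} = 3 \left(8 - K\right) = 24 - 3 K$)
$w = - \frac{1}{777}$ ($w = \frac{1}{4 - 781} = \frac{1}{-777} = - \frac{1}{777} \approx -0.001287$)
$\left(w + M{\left(-38,-9 \right)}\right)^{2} = \left(- \frac{1}{777} + \left(24 - -114\right)\right)^{2} = \left(- \frac{1}{777} + \left(24 + 114\right)\right)^{2} = \left(- \frac{1}{777} + 138\right)^{2} = \left(\frac{107225}{777}\right)^{2} = \frac{11497200625}{603729}$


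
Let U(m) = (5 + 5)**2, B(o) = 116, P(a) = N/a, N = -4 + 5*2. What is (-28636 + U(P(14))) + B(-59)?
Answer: -28420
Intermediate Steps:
N = 6 (N = -4 + 10 = 6)
P(a) = 6/a
U(m) = 100 (U(m) = 10**2 = 100)
(-28636 + U(P(14))) + B(-59) = (-28636 + 100) + 116 = -28536 + 116 = -28420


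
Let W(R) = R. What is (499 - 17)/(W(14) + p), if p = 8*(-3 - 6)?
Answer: -241/29 ≈ -8.3103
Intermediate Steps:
p = -72 (p = 8*(-9) = -72)
(499 - 17)/(W(14) + p) = (499 - 17)/(14 - 72) = 482/(-58) = 482*(-1/58) = -241/29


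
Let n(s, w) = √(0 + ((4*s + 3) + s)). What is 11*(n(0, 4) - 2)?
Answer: -22 + 11*√3 ≈ -2.9474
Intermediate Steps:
n(s, w) = √(3 + 5*s) (n(s, w) = √(0 + ((3 + 4*s) + s)) = √(0 + (3 + 5*s)) = √(3 + 5*s))
11*(n(0, 4) - 2) = 11*(√(3 + 5*0) - 2) = 11*(√(3 + 0) - 2) = 11*(√3 - 2) = 11*(-2 + √3) = -22 + 11*√3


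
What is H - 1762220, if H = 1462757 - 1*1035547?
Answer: -1335010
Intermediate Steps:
H = 427210 (H = 1462757 - 1035547 = 427210)
H - 1762220 = 427210 - 1762220 = -1335010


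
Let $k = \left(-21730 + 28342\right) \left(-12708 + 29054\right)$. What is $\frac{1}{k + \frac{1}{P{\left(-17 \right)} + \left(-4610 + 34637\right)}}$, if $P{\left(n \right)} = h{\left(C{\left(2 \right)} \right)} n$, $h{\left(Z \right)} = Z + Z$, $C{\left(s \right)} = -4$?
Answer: $\frac{30163}{3260009559577} \approx 9.2524 \cdot 10^{-9}$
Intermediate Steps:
$h{\left(Z \right)} = 2 Z$
$P{\left(n \right)} = - 8 n$ ($P{\left(n \right)} = 2 \left(-4\right) n = - 8 n$)
$k = 108079752$ ($k = 6612 \cdot 16346 = 108079752$)
$\frac{1}{k + \frac{1}{P{\left(-17 \right)} + \left(-4610 + 34637\right)}} = \frac{1}{108079752 + \frac{1}{\left(-8\right) \left(-17\right) + \left(-4610 + 34637\right)}} = \frac{1}{108079752 + \frac{1}{136 + 30027}} = \frac{1}{108079752 + \frac{1}{30163}} = \frac{1}{\frac{3260009559577}{30163}} = \frac{30163}{3260009559577}$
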